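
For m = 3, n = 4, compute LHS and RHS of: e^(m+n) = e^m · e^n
LHS = e^(3+4) = e^7 ≈ 1097
RHS = e^3 · e^4 = e^7 ≈ 1097

LHS = RHS: the two sides agree.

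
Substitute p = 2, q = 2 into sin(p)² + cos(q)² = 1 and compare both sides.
LHS = sin(2)² + cos(2)² = 1
RHS = 1

LHS = RHS: the two sides agree.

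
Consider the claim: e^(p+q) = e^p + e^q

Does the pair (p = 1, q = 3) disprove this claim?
Yes

Substituting p = 1, q = 3:
LHS = e^(1+3) = e^4 ≈ 54.6
RHS = e^1 + e^3 = e + e^3 ≈ 22.8

Since LHS ≠ RHS, this pair disproves the claim.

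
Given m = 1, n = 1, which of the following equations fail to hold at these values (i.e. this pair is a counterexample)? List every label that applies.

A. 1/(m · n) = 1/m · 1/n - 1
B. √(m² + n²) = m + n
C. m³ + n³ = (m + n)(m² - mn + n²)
A, B

Evaluating each claim at the given values:
A. LHS = 1, RHS = 0 → fails here (LHS ≠ RHS)
B. LHS = √(2) ≈ 1.414, RHS = 2 → fails here (LHS ≠ RHS)
C. LHS = 2, RHS = 2 → holds here (LHS = RHS)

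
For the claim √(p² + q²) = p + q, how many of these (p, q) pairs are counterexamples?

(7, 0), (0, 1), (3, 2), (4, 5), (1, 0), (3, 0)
Testing each pair:
(7, 0): LHS = 7, RHS = 7 → satisfies claim
(0, 1): LHS = 1, RHS = 1 → satisfies claim
(3, 2): LHS = √(13) ≈ 3.606, RHS = 5 → counterexample
(4, 5): LHS = √(41) ≈ 6.403, RHS = 9 → counterexample
(1, 0): LHS = 1, RHS = 1 → satisfies claim
(3, 0): LHS = 3, RHS = 3 → satisfies claim

That makes 2 counterexamples.

Answer: 2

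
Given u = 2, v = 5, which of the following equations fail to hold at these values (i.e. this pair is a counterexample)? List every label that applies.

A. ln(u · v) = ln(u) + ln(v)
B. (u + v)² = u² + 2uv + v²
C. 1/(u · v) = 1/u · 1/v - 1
Evaluating each claim at the given values:
A. LHS = ln(10) ≈ 2.303, RHS = ln(2) + ln(5) ≈ 2.303 → holds here (LHS = RHS)
B. LHS = 49, RHS = 49 → holds here (LHS = RHS)
C. LHS = 1/10, RHS = -9/10 → fails here (LHS ≠ RHS)

Answer: C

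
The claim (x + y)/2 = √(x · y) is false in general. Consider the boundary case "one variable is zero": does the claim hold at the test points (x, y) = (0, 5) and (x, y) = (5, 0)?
No, fails at both test points

At (0, 5): LHS = 5/2 ≠ RHS = 0
At (5, 0): LHS = 5/2 ≠ RHS = 0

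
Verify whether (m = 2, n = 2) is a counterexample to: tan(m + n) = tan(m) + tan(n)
Yes

Substituting m = 2, n = 2:
LHS = tan(2 + 2) = tan(4) ≈ 1.158
RHS = tan(2) + tan(2) = 2·tan(2) ≈ -4.37

Since LHS ≠ RHS, this pair disproves the claim.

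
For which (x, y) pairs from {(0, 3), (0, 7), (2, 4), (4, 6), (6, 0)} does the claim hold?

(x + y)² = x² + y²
(0, 3), (0, 7), (6, 0)

Testing each pair:
(0, 3): LHS = 9, RHS = 9 → holds
(0, 7): LHS = 49, RHS = 49 → holds
(2, 4): LHS = 36, RHS = 20 → fails
(4, 6): LHS = 100, RHS = 52 → fails
(6, 0): LHS = 36, RHS = 36 → holds

3 of 5 pairs satisfy the claim.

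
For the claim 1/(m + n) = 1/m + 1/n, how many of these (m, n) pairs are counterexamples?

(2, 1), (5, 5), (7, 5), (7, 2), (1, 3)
Testing each pair:
(2, 1): LHS = 1/3, RHS = 3/2 → counterexample
(5, 5): LHS = 1/10, RHS = 2/5 → counterexample
(7, 5): LHS = 1/12, RHS = 12/35 → counterexample
(7, 2): LHS = 1/9, RHS = 9/14 → counterexample
(1, 3): LHS = 1/4, RHS = 4/3 → counterexample

That makes 5 counterexamples.

Answer: 5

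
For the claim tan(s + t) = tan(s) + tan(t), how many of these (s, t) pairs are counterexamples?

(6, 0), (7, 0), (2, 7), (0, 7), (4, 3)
Testing each pair:
(6, 0): LHS = tan(6) ≈ -0.291, RHS = tan(6) ≈ -0.291 → satisfies claim
(7, 0): LHS = tan(7) ≈ 0.8714, RHS = tan(7) ≈ 0.8714 → satisfies claim
(2, 7): LHS = tan(9) ≈ -0.4523, RHS = tan(2) + tan(7) ≈ -1.314 → counterexample
(0, 7): LHS = tan(7) ≈ 0.8714, RHS = tan(7) ≈ 0.8714 → satisfies claim
(4, 3): LHS = tan(7) ≈ 0.8714, RHS = tan(3) + tan(4) ≈ 1.015 → counterexample

That makes 2 counterexamples.

Answer: 2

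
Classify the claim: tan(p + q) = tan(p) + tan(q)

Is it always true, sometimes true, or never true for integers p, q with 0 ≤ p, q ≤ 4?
It holds at (p, q) = (0, 1) (both sides equal tan(1) ≈ 1.557), but fails at (p, q) = (4, 3) (LHS = tan(7) ≈ 0.8714, RHS = tan(3) + tan(4) ≈ 1.015).

Answer: Sometimes true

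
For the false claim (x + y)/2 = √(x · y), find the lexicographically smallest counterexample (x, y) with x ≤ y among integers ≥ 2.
(x, y) = (2, 3)

At (2, 2): both sides equal 2, so it holds there.

Substituting (2, 3) into the claim:
LHS = (2 + 3)/2 = 5/2
RHS = √(2 · 3) = √(6) ≈ 2.449

Since LHS ≠ RHS, this pair disproves the claim, and no lexicographically smaller pair (x ≤ y, integers ≥ 2) does.

For instance (4, 7) is also a counterexample (LHS = 11/2, RHS = 2·√(7) ≈ 5.292), but it's lexicographically larger.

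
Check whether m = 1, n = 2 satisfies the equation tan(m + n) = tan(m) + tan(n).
Substituting m = 1, n = 2:

LHS = tan(1 + 2) = tan(3) ≈ -0.1425
RHS = tan(1) + tan(2) ≈ -0.6276

LHS ≠ RHS, so the equation does not hold at this point.

Answer: Fails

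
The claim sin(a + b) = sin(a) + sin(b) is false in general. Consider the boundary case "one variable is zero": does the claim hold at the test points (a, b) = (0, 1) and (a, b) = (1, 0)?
Yes, holds at both test points

At (0, 1): LHS = sin(1) ≈ 0.8415, RHS = sin(1) ≈ 0.8415 → equal
At (1, 0): LHS = sin(1) ≈ 0.8415, RHS = sin(1) ≈ 0.8415 → equal

So the claim does hold at both of these boundary points, even though it is not an identity.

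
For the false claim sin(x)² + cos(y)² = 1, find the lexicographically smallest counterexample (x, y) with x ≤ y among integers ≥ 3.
At (3, 3): both sides equal 1, so it holds there.

Substituting (3, 4) into the claim:
LHS = sin(3)² + cos(4)² ≈ 0.4472
RHS = 1

Since LHS ≠ RHS, this pair disproves the claim, and no lexicographically smaller pair (x ≤ y, integers ≥ 3) does.

For instance (7, 10) is also a counterexample (LHS = sin(7)² + cos(10)² ≈ 1.136, RHS = 1), but it's lexicographically larger.

Answer: (x, y) = (3, 4)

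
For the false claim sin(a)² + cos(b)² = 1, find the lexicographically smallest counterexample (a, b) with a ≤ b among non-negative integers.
(a, b) = (0, 1)

At (0, 0): both sides equal 1, so it holds there.

Substituting (0, 1) into the claim:
LHS = sin(0)² + cos(1)² = cos(1)² ≈ 0.2919
RHS = 1

Since LHS ≠ RHS, this pair disproves the claim, and no lexicographically smaller pair (a ≤ b, non-negative integers) does.

For instance (0, 2) is also a counterexample (LHS = cos(2)² ≈ 0.1732, RHS = 1), but it's lexicographically larger.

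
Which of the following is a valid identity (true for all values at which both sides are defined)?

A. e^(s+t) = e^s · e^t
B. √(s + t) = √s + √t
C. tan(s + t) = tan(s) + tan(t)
A: holds — e.g. at (3, 3), both sides equal e^6 ≈ 403.4.
B: fails at (3, 7) — LHS = √(10) ≈ 3.162, RHS = √(3) + √(7) ≈ 4.378.
C: fails at (5, 8) — LHS = tan(13) ≈ 0.463, RHS = tan(8) + tan(5) ≈ -10.18.

Answer: A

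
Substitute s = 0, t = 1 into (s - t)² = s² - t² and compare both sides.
LHS = (0 - 1)² = 1
RHS = 0² - 1² = -1

LHS ≠ RHS, so the equation does not hold here.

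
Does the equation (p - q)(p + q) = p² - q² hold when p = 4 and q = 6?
Substituting p = 4, q = 6:

LHS = (4 - 6)(4 + 6) = -20
RHS = 4² - 6² = -20

LHS = RHS, so the equation holds at this point.

Answer: Holds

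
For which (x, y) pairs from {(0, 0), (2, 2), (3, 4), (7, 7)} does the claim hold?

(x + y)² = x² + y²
Testing each pair:
(0, 0): LHS = 0, RHS = 0 → holds
(2, 2): LHS = 16, RHS = 8 → fails
(3, 4): LHS = 49, RHS = 25 → fails
(7, 7): LHS = 196, RHS = 98 → fails

1 of 4 pairs satisfies the claim.

Answer: (0, 0)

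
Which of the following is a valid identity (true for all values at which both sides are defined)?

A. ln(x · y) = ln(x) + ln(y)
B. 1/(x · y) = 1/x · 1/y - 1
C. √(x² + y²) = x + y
A

A: holds — e.g. at (1, 1), both sides equal 0.
B: fails at (3, 7) — LHS = 1/21, RHS = -20/21.
C: fails at (1, 1) — LHS = √(2) ≈ 1.414, RHS = 2.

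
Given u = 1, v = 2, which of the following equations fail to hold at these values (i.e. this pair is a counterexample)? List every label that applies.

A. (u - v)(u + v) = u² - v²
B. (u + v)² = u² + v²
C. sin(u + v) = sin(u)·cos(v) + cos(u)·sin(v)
B

Evaluating each claim at the given values:
A. LHS = -3, RHS = -3 → holds here (LHS = RHS)
B. LHS = 9, RHS = 5 → fails here (LHS ≠ RHS)
C. LHS = sin(3) ≈ 0.1411, RHS = sin(1)·cos(2) + sin(2)·cos(1) ≈ 0.1411 → holds here (LHS = RHS)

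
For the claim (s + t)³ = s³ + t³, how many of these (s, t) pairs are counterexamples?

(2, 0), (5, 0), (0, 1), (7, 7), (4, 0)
Testing each pair:
(2, 0): LHS = 8, RHS = 8 → satisfies claim
(5, 0): LHS = 125, RHS = 125 → satisfies claim
(0, 1): LHS = 1, RHS = 1 → satisfies claim
(7, 7): LHS = 2744, RHS = 686 → counterexample
(4, 0): LHS = 64, RHS = 64 → satisfies claim

That makes 1 counterexample.

Answer: 1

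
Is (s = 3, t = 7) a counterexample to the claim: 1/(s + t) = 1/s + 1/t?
Yes

Substituting s = 3, t = 7:
LHS = 1/(3 + 7) = 1/10
RHS = 1/3 + 1/7 = 10/21

Since LHS ≠ RHS, this pair disproves the claim.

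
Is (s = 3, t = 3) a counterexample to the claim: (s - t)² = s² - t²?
Substituting s = 3, t = 3:
LHS = (3 - 3)² = 0
RHS = 3² - 3² = 0

The sides agree, so this pair does not disprove the claim.

Answer: No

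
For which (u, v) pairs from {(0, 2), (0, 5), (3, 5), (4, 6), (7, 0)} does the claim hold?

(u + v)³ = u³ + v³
Testing each pair:
(0, 2): LHS = 8, RHS = 8 → holds
(0, 5): LHS = 125, RHS = 125 → holds
(3, 5): LHS = 512, RHS = 152 → fails
(4, 6): LHS = 1000, RHS = 280 → fails
(7, 0): LHS = 343, RHS = 343 → holds

3 of 5 pairs satisfy the claim.

Answer: (0, 2), (0, 5), (7, 0)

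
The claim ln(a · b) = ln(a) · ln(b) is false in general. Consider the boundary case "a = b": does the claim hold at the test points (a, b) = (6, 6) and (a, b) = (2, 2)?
No, fails at both test points

At (6, 6): LHS = ln(36) ≈ 3.584 ≠ RHS = ln(6)² ≈ 3.21
At (2, 2): LHS = ln(4) ≈ 1.386 ≠ RHS = ln(2)² ≈ 0.4805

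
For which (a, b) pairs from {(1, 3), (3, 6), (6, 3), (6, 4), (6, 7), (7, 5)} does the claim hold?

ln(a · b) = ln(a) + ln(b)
Testing each pair:
(1, 3): LHS = ln(3) ≈ 1.099, RHS = ln(3) ≈ 1.099 → holds
(3, 6): LHS = ln(18) ≈ 2.89, RHS = ln(3) + ln(6) ≈ 2.89 → holds
(6, 3): LHS = ln(18) ≈ 2.89, RHS = ln(3) + ln(6) ≈ 2.89 → holds
(6, 4): LHS = ln(24) ≈ 3.178, RHS = ln(4) + ln(6) ≈ 3.178 → holds
(6, 7): LHS = ln(42) ≈ 3.738, RHS = ln(6) + ln(7) ≈ 3.738 → holds
(7, 5): LHS = ln(35) ≈ 3.555, RHS = ln(5) + ln(7) ≈ 3.555 → holds

Every pair satisfies the claim.

Answer: All pairs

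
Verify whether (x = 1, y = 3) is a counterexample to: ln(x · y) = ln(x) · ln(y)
Yes

Substituting x = 1, y = 3:
LHS = ln(1 · 3) = ln(3) ≈ 1.099
RHS = ln(1) · ln(3) = 0

Since LHS ≠ RHS, this pair disproves the claim.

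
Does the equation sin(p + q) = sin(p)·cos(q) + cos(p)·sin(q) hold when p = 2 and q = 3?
Substituting p = 2, q = 3:

LHS = sin(2 + 3) = sin(5) ≈ -0.9589
RHS = sin(2)·cos(3) + cos(2)·sin(3) = sin(2)·cos(3) + sin(3)·cos(2) ≈ -0.9589

LHS = RHS, so the equation holds at this point.

Answer: Holds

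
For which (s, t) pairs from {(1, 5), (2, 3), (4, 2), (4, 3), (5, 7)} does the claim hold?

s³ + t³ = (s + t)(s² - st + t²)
All pairs

Testing each pair:
(1, 5): LHS = 126, RHS = 126 → holds
(2, 3): LHS = 35, RHS = 35 → holds
(4, 2): LHS = 72, RHS = 72 → holds
(4, 3): LHS = 91, RHS = 91 → holds
(5, 7): LHS = 468, RHS = 468 → holds

Every pair satisfies the claim.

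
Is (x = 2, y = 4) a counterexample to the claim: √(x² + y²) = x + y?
Substituting x = 2, y = 4:
LHS = √(2² + 4²) = 2·√(5) ≈ 4.472
RHS = 2 + 4 = 6

Since LHS ≠ RHS, this pair disproves the claim.

Answer: Yes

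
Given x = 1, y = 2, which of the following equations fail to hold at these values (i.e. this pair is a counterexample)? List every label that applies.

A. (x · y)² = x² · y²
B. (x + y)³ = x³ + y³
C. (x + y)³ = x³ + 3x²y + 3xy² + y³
B

Evaluating each claim at the given values:
A. LHS = 4, RHS = 4 → holds here (LHS = RHS)
B. LHS = 27, RHS = 9 → fails here (LHS ≠ RHS)
C. LHS = 27, RHS = 27 → holds here (LHS = RHS)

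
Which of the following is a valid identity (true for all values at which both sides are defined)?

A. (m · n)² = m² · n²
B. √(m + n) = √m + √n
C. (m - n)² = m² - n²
A

A: holds — e.g. at (2, 3), both sides equal 36.
B: fails at (2, 3) — LHS = √(5) ≈ 2.236, RHS = √(2) + √(3) ≈ 3.146.
C: fails at (2, 3) — LHS = 1, RHS = -5.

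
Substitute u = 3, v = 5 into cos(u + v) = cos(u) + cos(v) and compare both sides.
LHS = cos(3 + 5) = cos(8) ≈ -0.1455
RHS = cos(3) + cos(5) ≈ -0.7063

LHS ≠ RHS (they differ by about 0.5608), so the equation does not hold here.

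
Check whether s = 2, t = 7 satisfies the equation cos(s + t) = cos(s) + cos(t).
Substituting s = 2, t = 7:

LHS = cos(2 + 7) = cos(9) ≈ -0.9111
RHS = cos(2) + cos(7) ≈ 0.3378

LHS ≠ RHS, so the equation does not hold at this point.

Answer: Fails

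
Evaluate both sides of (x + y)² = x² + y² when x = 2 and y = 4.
LHS = (2 + 4)² = 36
RHS = 2² + 4² = 20

LHS ≠ RHS, so the equation does not hold here.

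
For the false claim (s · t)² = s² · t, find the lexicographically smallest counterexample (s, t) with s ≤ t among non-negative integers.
At (0, 0): both sides equal 0, so it holds there.
At (0, 1): both sides equal 0, so it holds there.

Substituting (1, 2) into the claim:
LHS = (1 · 2)² = 4
RHS = 1² · 2 = 2

Since LHS ≠ RHS, this pair disproves the claim, and no lexicographically smaller pair (s ≤ t, non-negative integers) does.

For instance (4, 4) is also a counterexample (LHS = 256, RHS = 64), but it's lexicographically larger.

Answer: (s, t) = (1, 2)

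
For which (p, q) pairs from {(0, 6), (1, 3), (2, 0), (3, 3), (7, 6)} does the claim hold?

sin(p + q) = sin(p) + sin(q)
(0, 6), (2, 0)

Testing each pair:
(0, 6): LHS = sin(6) ≈ -0.2794, RHS = sin(6) ≈ -0.2794 → holds
(1, 3): LHS = sin(4) ≈ -0.7568, RHS = sin(3) + sin(1) ≈ 0.9826 → fails
(2, 0): LHS = sin(2) ≈ 0.9093, RHS = sin(2) ≈ 0.9093 → holds
(3, 3): LHS = sin(6) ≈ -0.2794, RHS = 2·sin(3) ≈ 0.2822 → fails
(7, 6): LHS = sin(13) ≈ 0.4202, RHS = sin(6) + sin(7) ≈ 0.3776 → fails

2 of 5 pairs satisfy the claim.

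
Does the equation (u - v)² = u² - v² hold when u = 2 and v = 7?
Substituting u = 2, v = 7:

LHS = (2 - 7)² = 25
RHS = 2² - 7² = -45

LHS ≠ RHS, so the equation does not hold at this point.

Answer: Fails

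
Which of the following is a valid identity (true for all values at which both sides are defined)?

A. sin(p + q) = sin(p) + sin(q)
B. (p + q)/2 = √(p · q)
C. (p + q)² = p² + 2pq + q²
A: fails at (3, 7) — LHS = sin(10) ≈ -0.544, RHS = sin(3) + sin(7) ≈ 0.7981.
B: fails at (5, 8) — LHS = 13/2, RHS = 2·√(10) ≈ 6.325.
C: holds — e.g. at (5, 8), both sides equal 169.

Answer: C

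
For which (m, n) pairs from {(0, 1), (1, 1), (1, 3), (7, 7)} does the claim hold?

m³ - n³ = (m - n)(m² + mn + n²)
Testing each pair:
(0, 1): LHS = -1, RHS = -1 → holds
(1, 1): LHS = 0, RHS = 0 → holds
(1, 3): LHS = -26, RHS = -26 → holds
(7, 7): LHS = 0, RHS = 0 → holds

Every pair satisfies the claim.

Answer: All pairs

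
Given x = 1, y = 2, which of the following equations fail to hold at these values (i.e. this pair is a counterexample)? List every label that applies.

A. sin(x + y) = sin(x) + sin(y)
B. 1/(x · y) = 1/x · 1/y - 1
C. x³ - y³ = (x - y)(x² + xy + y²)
A, B

Evaluating each claim at the given values:
A. LHS = sin(3) ≈ 0.1411, RHS = sin(1) + sin(2) ≈ 1.751 → fails here (LHS ≠ RHS)
B. LHS = 1/2, RHS = -1/2 → fails here (LHS ≠ RHS)
C. LHS = -7, RHS = -7 → holds here (LHS = RHS)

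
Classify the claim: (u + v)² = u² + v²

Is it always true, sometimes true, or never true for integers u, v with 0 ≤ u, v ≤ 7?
Sometimes true

It holds at (u, v) = (3, 0) (both sides equal 9), but fails at (u, v) = (2, 6) (LHS = 64, RHS = 40).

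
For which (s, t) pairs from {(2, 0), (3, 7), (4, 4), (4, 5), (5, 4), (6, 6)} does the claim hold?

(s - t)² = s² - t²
(2, 0), (4, 4), (6, 6)

Testing each pair:
(2, 0): LHS = 4, RHS = 4 → holds
(3, 7): LHS = 16, RHS = -40 → fails
(4, 4): LHS = 0, RHS = 0 → holds
(4, 5): LHS = 1, RHS = -9 → fails
(5, 4): LHS = 1, RHS = 9 → fails
(6, 6): LHS = 0, RHS = 0 → holds

3 of 6 pairs satisfy the claim.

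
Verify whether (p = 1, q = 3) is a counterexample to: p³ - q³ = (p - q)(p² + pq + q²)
No

Substituting p = 1, q = 3:
LHS = 1³ - 3³ = -26
RHS = (1 - 3)(1² + 1·3 + 3²) = -26

The sides agree, so this pair does not disprove the claim.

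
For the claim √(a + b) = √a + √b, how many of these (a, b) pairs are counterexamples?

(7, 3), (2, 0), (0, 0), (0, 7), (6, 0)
1

Testing each pair:
(7, 3): LHS = √(10) ≈ 3.162, RHS = √(3) + √(7) ≈ 4.378 → counterexample
(2, 0): LHS = √(2) ≈ 1.414, RHS = √(2) ≈ 1.414 → satisfies claim
(0, 0): LHS = 0, RHS = 0 → satisfies claim
(0, 7): LHS = √(7) ≈ 2.646, RHS = √(7) ≈ 2.646 → satisfies claim
(6, 0): LHS = √(6) ≈ 2.449, RHS = √(6) ≈ 2.449 → satisfies claim

That makes 1 counterexample.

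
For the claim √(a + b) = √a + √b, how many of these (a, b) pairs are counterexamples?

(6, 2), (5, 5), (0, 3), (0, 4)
2

Testing each pair:
(6, 2): LHS = 2·√(2) ≈ 2.828, RHS = √(2) + √(6) ≈ 3.864 → counterexample
(5, 5): LHS = √(10) ≈ 3.162, RHS = 2·√(5) ≈ 4.472 → counterexample
(0, 3): LHS = √(3) ≈ 1.732, RHS = √(3) ≈ 1.732 → satisfies claim
(0, 4): LHS = 2, RHS = 2 → satisfies claim

That makes 2 counterexamples.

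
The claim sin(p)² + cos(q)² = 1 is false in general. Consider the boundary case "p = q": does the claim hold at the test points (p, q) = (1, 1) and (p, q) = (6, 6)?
Yes, holds at both test points

At (1, 1): LHS = cos(1)² + sin(1)² = 1, RHS = 1 → equal
At (6, 6): LHS = sin(6)² + cos(6)² = 1, RHS = 1 → equal

So the claim does hold at both of these boundary points, even though it is not an identity.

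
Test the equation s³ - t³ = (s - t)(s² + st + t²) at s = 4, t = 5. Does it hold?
Holds

Substituting s = 4, t = 5:

LHS = 4³ - 5³ = -61
RHS = (4 - 5)(4² + 4·5 + 5²) = -61

LHS = RHS, so the equation holds at this point.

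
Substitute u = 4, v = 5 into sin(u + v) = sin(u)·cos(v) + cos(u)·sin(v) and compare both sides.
LHS = sin(4 + 5) = sin(9) ≈ 0.4121
RHS = sin(4)·cos(5) + cos(4)·sin(5) = sin(4)·cos(5) + sin(5)·cos(4) ≈ 0.4121

LHS = RHS: the two sides agree.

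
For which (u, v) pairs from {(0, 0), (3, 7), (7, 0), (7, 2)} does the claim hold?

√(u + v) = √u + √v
(0, 0), (7, 0)

Testing each pair:
(0, 0): LHS = 0, RHS = 0 → holds
(3, 7): LHS = √(10) ≈ 3.162, RHS = √(3) + √(7) ≈ 4.378 → fails
(7, 0): LHS = √(7) ≈ 2.646, RHS = √(7) ≈ 2.646 → holds
(7, 2): LHS = 3, RHS = √(2) + √(7) ≈ 4.06 → fails

2 of 4 pairs satisfy the claim.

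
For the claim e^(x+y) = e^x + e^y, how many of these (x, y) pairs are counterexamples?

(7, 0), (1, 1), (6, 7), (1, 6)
4

Testing each pair:
(7, 0): LHS = e^7 ≈ 1097, RHS = 1 + e^7 ≈ 1098 → counterexample
(1, 1): LHS = e^2 ≈ 7.389, RHS = 2·e ≈ 5.437 → counterexample
(6, 7): LHS = e^13 ≈ 442413.4, RHS = e^6 + e^7 ≈ 1500 → counterexample
(1, 6): LHS = e^7 ≈ 1097, RHS = e + e^6 ≈ 406.1 → counterexample

That makes 4 counterexamples.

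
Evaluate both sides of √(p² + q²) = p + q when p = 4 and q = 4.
LHS = √(4² + 4²) = 4·√(2) ≈ 5.657
RHS = 4 + 4 = 8

LHS ≠ RHS (they differ by about 2.343), so the equation does not hold here.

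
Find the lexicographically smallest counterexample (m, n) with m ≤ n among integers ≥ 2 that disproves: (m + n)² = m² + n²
(m, n) = (2, 2)

Substituting (2, 2) into the claim:
LHS = (2 + 2)² = 16
RHS = 2² + 2² = 8

Since LHS ≠ RHS, this pair disproves the claim, and no lexicographically smaller pair (m ≤ n, integers ≥ 2) does.

For instance (5, 7) is also a counterexample (LHS = 144, RHS = 74), but it's lexicographically larger.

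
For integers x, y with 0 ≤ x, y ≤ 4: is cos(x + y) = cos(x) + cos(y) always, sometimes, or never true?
Never true

The claim fails for every pair in the range. For instance at (x, y) = (1, 3): LHS = cos(4) ≈ -0.6536, RHS = cos(3) + cos(1) ≈ -0.4497.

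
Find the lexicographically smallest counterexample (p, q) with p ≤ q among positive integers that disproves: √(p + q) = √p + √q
(p, q) = (1, 1)

Substituting (1, 1) into the claim:
LHS = √(1 + 1) = √(2) ≈ 1.414
RHS = √1 + √1 = 2

Since LHS ≠ RHS, this pair disproves the claim, and no lexicographically smaller pair (p ≤ q, positive integers) does.

For instance (6, 6) is also a counterexample (LHS = 2·√(3) ≈ 3.464, RHS = 2·√(6) ≈ 4.899), but it's lexicographically larger.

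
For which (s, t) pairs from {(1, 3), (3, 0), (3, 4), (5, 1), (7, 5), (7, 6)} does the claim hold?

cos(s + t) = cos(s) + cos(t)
Testing each pair:
(1, 3): LHS = cos(4) ≈ -0.6536, RHS = cos(3) + cos(1) ≈ -0.4497 → fails
(3, 0): LHS = cos(3) ≈ -0.99, RHS = cos(3) + 1 ≈ 0.01001 → fails
(3, 4): LHS = cos(7) ≈ 0.7539, RHS = cos(3) + cos(4) ≈ -1.644 → fails
(5, 1): LHS = cos(6) ≈ 0.9602, RHS = cos(5) + cos(1) ≈ 0.824 → fails
(7, 5): LHS = cos(12) ≈ 0.8439, RHS = cos(5) + cos(7) ≈ 1.038 → fails
(7, 6): LHS = cos(13) ≈ 0.9074, RHS = cos(7) + cos(6) ≈ 1.714 → fails

No pair satisfies the claim.

Answer: None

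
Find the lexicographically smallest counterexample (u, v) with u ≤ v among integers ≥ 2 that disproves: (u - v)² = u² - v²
(u, v) = (2, 3)

Substituting (2, 3) into the claim:
LHS = (2 - 3)² = 1
RHS = 2² - 3² = -5

Since LHS ≠ RHS, this pair disproves the claim, and no lexicographically smaller pair (u ≤ v, integers ≥ 2) does.

For instance (5, 9) is also a counterexample (LHS = 16, RHS = -56), but it's lexicographically larger.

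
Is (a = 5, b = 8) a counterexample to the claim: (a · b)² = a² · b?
Yes

Substituting a = 5, b = 8:
LHS = (5 · 8)² = 1600
RHS = 5² · 8 = 200

Since LHS ≠ RHS, this pair disproves the claim.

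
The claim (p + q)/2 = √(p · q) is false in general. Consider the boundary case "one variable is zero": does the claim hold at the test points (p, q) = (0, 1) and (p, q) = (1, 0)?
At (0, 1): LHS = 1/2 ≠ RHS = 0
At (1, 0): LHS = 1/2 ≠ RHS = 0

Answer: No, fails at both test points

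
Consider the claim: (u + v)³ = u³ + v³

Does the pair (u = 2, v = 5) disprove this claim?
Yes

Substituting u = 2, v = 5:
LHS = (2 + 5)³ = 343
RHS = 2³ + 5³ = 133

Since LHS ≠ RHS, this pair disproves the claim.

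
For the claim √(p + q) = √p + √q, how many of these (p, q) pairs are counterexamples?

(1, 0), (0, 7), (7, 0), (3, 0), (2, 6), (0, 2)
Testing each pair:
(1, 0): LHS = 1, RHS = 1 → satisfies claim
(0, 7): LHS = √(7) ≈ 2.646, RHS = √(7) ≈ 2.646 → satisfies claim
(7, 0): LHS = √(7) ≈ 2.646, RHS = √(7) ≈ 2.646 → satisfies claim
(3, 0): LHS = √(3) ≈ 1.732, RHS = √(3) ≈ 1.732 → satisfies claim
(2, 6): LHS = 2·√(2) ≈ 2.828, RHS = √(2) + √(6) ≈ 3.864 → counterexample
(0, 2): LHS = √(2) ≈ 1.414, RHS = √(2) ≈ 1.414 → satisfies claim

That makes 1 counterexample.

Answer: 1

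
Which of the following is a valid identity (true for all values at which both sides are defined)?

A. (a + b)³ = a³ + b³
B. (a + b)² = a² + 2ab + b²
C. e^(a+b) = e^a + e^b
B

A: fails at (1, 2) — LHS = 27, RHS = 9.
B: holds — e.g. at (3, 3), both sides equal 36.
C: fails at (3, 7) — LHS = e^10 ≈ 22026.5, RHS = e^3 + e^7 ≈ 1117.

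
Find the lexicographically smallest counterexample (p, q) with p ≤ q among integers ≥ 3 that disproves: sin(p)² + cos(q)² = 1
(p, q) = (3, 4)

At (3, 3): both sides equal 1, so it holds there.

Substituting (3, 4) into the claim:
LHS = sin(3)² + cos(4)² ≈ 0.4472
RHS = 1

Since LHS ≠ RHS, this pair disproves the claim, and no lexicographically smaller pair (p ≤ q, integers ≥ 3) does.

For instance (8, 9) is also a counterexample (LHS = cos(9)² + sin(8)² ≈ 1.809, RHS = 1), but it's lexicographically larger.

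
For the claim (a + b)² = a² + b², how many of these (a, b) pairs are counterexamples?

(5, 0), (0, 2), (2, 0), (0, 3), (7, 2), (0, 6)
1

Testing each pair:
(5, 0): LHS = 25, RHS = 25 → satisfies claim
(0, 2): LHS = 4, RHS = 4 → satisfies claim
(2, 0): LHS = 4, RHS = 4 → satisfies claim
(0, 3): LHS = 9, RHS = 9 → satisfies claim
(7, 2): LHS = 81, RHS = 53 → counterexample
(0, 6): LHS = 36, RHS = 36 → satisfies claim

That makes 1 counterexample.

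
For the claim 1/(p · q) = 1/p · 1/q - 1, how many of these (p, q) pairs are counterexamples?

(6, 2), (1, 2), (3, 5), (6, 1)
Testing each pair:
(6, 2): LHS = 1/12, RHS = -11/12 → counterexample
(1, 2): LHS = 1/2, RHS = -1/2 → counterexample
(3, 5): LHS = 1/15, RHS = -14/15 → counterexample
(6, 1): LHS = 1/6, RHS = -5/6 → counterexample

That makes 4 counterexamples.

Answer: 4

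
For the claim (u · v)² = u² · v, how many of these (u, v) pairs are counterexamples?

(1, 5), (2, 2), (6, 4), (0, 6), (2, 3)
Testing each pair:
(1, 5): LHS = 25, RHS = 5 → counterexample
(2, 2): LHS = 16, RHS = 8 → counterexample
(6, 4): LHS = 576, RHS = 144 → counterexample
(0, 6): LHS = 0, RHS = 0 → satisfies claim
(2, 3): LHS = 36, RHS = 12 → counterexample

That makes 4 counterexamples.

Answer: 4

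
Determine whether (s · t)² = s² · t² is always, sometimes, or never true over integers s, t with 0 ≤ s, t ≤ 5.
Always true

The identity holds for every pair in the range. For instance at (s, t) = (1, 0): both sides equal 0.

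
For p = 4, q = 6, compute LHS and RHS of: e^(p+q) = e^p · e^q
LHS = e^(4+6) = e^10 ≈ 22026.5
RHS = e^4 · e^6 = e^10 ≈ 22026.5

LHS = RHS: the two sides agree.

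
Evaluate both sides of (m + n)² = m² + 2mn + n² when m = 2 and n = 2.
LHS = (2 + 2)² = 16
RHS = 2² + 2·2·2 + 2² = 16

LHS = RHS: the two sides agree.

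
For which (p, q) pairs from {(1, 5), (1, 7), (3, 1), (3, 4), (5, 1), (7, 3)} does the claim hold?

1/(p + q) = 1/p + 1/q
None

Testing each pair:
(1, 5): LHS = 1/6, RHS = 6/5 → fails
(1, 7): LHS = 1/8, RHS = 8/7 → fails
(3, 1): LHS = 1/4, RHS = 4/3 → fails
(3, 4): LHS = 1/7, RHS = 7/12 → fails
(5, 1): LHS = 1/6, RHS = 6/5 → fails
(7, 3): LHS = 1/10, RHS = 10/21 → fails

No pair satisfies the claim.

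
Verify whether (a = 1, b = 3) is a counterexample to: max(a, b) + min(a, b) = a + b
No

Substituting a = 1, b = 3:
LHS = max(1, 3) + min(1, 3) = 4
RHS = 1 + 3 = 4

The sides agree, so this pair does not disprove the claim.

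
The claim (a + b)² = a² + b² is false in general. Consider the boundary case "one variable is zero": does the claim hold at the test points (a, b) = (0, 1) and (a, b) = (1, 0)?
Yes, holds at both test points

At (0, 1): LHS = 1, RHS = 1 → equal
At (1, 0): LHS = 1, RHS = 1 → equal

So the claim does hold at both of these boundary points, even though it is not an identity.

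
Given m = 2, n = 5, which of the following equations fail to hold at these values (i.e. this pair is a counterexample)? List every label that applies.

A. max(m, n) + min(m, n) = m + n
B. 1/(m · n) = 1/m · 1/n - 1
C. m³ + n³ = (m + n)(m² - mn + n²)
Evaluating each claim at the given values:
A. LHS = 7, RHS = 7 → holds here (LHS = RHS)
B. LHS = 1/10, RHS = -9/10 → fails here (LHS ≠ RHS)
C. LHS = 133, RHS = 133 → holds here (LHS = RHS)

Answer: B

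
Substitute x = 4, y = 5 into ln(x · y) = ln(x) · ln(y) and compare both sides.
LHS = ln(4 · 5) = ln(20) ≈ 2.996
RHS = ln(4) · ln(5) ≈ 2.231

LHS ≠ RHS (they differ by about 0.7646), so the equation does not hold here.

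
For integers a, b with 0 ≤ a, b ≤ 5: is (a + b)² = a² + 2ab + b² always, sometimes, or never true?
Always true

The identity holds for every pair in the range. For instance at (a, b) = (2, 2): both sides equal 16.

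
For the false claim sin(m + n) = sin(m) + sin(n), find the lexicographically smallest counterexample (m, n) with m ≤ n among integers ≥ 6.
Substituting (6, 6) into the claim:
LHS = sin(6 + 6) = sin(12) ≈ -0.5366
RHS = sin(6) + sin(6) = 2·sin(6) ≈ -0.5588

Since LHS ≠ RHS, this pair disproves the claim, and no lexicographically smaller pair (m ≤ n, integers ≥ 6) does.

For instance (6, 7) is also a counterexample (LHS = sin(13) ≈ 0.4202, RHS = sin(6) + sin(7) ≈ 0.3776), but it's lexicographically larger.

Answer: (m, n) = (6, 6)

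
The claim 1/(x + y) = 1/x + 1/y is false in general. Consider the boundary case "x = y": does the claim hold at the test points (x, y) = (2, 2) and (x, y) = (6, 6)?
At (2, 2): LHS = 1/4 ≠ RHS = 1
At (6, 6): LHS = 1/12 ≠ RHS = 1/3

Answer: No, fails at both test points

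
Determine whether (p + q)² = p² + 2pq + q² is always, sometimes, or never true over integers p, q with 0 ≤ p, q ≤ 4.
The identity holds for every pair in the range. For instance at (p, q) = (1, 4): both sides equal 25.

Answer: Always true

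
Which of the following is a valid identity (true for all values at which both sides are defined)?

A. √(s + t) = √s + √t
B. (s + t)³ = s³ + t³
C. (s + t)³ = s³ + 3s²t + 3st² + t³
C

A: fails at (3, 7) — LHS = √(10) ≈ 3.162, RHS = √(3) + √(7) ≈ 4.378.
B: fails at (5, 5) — LHS = 1000, RHS = 250.
C: holds — e.g. at (3, 7), both sides equal 1000.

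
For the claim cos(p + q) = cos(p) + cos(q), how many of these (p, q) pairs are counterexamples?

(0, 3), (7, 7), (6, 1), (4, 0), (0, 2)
Testing each pair:
(0, 3): LHS = cos(3) ≈ -0.99, RHS = cos(3) + 1 ≈ 0.01001 → counterexample
(7, 7): LHS = cos(14) ≈ 0.1367, RHS = 2·cos(7) ≈ 1.508 → counterexample
(6, 1): LHS = cos(7) ≈ 0.7539, RHS = cos(1) + cos(6) ≈ 1.5 → counterexample
(4, 0): LHS = cos(4) ≈ -0.6536, RHS = cos(4) + 1 ≈ 0.3464 → counterexample
(0, 2): LHS = cos(2) ≈ -0.4161, RHS = cos(2) + 1 ≈ 0.5839 → counterexample

That makes 5 counterexamples.

Answer: 5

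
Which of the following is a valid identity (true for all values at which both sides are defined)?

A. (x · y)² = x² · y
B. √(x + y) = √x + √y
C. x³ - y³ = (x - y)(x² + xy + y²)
A: fails at (1, 2) — LHS = 4, RHS = 2.
B: fails at (3, 3) — LHS = √(6) ≈ 2.449, RHS = 2·√(3) ≈ 3.464.
C: holds — e.g. at (3, 5), both sides equal -98.

Answer: C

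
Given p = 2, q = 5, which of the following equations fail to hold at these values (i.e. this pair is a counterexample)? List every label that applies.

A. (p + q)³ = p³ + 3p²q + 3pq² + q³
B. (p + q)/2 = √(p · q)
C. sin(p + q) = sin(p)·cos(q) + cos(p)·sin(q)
B

Evaluating each claim at the given values:
A. LHS = 343, RHS = 343 → holds here (LHS = RHS)
B. LHS = 7/2, RHS = √(10) ≈ 3.162 → fails here (LHS ≠ RHS)
C. LHS = sin(7) ≈ 0.657, RHS = sin(2)·cos(5) + sin(5)·cos(2) ≈ 0.657 → holds here (LHS = RHS)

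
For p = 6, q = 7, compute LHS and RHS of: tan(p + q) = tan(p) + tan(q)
LHS = tan(6 + 7) = tan(13) ≈ 0.463
RHS = tan(6) + tan(7) ≈ 0.5804

LHS ≠ RHS (they differ by about 0.1174), so the equation does not hold here.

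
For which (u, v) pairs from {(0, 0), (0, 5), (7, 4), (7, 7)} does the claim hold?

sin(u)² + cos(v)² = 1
Testing each pair:
(0, 0): LHS = 1, RHS = 1 → holds
(0, 5): LHS = cos(5)² ≈ 0.08046, RHS = 1 → fails
(7, 4): LHS = cos(4)² + sin(7)² ≈ 0.8589, RHS = 1 → fails
(7, 7): LHS = sin(7)² + cos(7)² = 1, RHS = 1 → holds

2 of 4 pairs satisfy the claim.

Answer: (0, 0), (7, 7)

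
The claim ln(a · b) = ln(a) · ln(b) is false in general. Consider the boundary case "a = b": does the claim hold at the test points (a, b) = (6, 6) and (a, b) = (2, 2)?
At (6, 6): LHS = ln(36) ≈ 3.584 ≠ RHS = ln(6)² ≈ 3.21
At (2, 2): LHS = ln(4) ≈ 1.386 ≠ RHS = ln(2)² ≈ 0.4805

Answer: No, fails at both test points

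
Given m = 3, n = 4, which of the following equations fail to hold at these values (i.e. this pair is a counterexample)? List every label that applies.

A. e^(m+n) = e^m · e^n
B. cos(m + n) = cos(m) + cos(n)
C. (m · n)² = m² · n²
Evaluating each claim at the given values:
A. LHS = e^7 ≈ 1097, RHS = e^7 ≈ 1097 → holds here (LHS = RHS)
B. LHS = cos(7) ≈ 0.7539, RHS = cos(3) + cos(4) ≈ -1.644 → fails here (LHS ≠ RHS)
C. LHS = 144, RHS = 144 → holds here (LHS = RHS)

Answer: B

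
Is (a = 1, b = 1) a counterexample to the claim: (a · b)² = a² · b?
Substituting a = 1, b = 1:
LHS = (1 · 1)² = 1
RHS = 1² · 1 = 1

The sides agree, so this pair does not disprove the claim.

Answer: No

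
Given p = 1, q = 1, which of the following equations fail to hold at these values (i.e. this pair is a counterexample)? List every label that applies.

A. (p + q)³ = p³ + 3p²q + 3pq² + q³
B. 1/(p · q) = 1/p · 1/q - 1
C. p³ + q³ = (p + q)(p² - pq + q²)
B

Evaluating each claim at the given values:
A. LHS = 8, RHS = 8 → holds here (LHS = RHS)
B. LHS = 1, RHS = 0 → fails here (LHS ≠ RHS)
C. LHS = 2, RHS = 2 → holds here (LHS = RHS)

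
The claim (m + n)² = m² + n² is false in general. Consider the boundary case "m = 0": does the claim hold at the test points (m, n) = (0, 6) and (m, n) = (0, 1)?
At (0, 6): LHS = 36, RHS = 36 → equal
At (0, 1): LHS = 1, RHS = 1 → equal

So the claim does hold at both of these boundary points, even though it is not an identity.

Answer: Yes, holds at both test points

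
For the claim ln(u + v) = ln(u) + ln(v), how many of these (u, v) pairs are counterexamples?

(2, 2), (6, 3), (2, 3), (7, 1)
3

Testing each pair:
(2, 2): LHS = ln(4) ≈ 1.386, RHS = 2·ln(2) ≈ 1.386 → satisfies claim
(6, 3): LHS = ln(9) ≈ 2.197, RHS = ln(3) + ln(6) ≈ 2.89 → counterexample
(2, 3): LHS = ln(5) ≈ 1.609, RHS = ln(2) + ln(3) ≈ 1.792 → counterexample
(7, 1): LHS = ln(8) ≈ 2.079, RHS = ln(7) ≈ 1.946 → counterexample

That makes 3 counterexamples.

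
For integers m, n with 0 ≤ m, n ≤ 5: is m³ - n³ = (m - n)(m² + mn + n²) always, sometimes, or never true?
The identity holds for every pair in the range. For instance at (m, n) = (1, 1): both sides equal 0.

Answer: Always true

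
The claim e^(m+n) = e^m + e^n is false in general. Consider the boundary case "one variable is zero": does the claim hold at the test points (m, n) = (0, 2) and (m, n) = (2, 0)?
No, fails at both test points

At (0, 2): LHS = e^2 ≈ 7.389 ≠ RHS = 1 + e^2 ≈ 8.389
At (2, 0): LHS = e^2 ≈ 7.389 ≠ RHS = 1 + e^2 ≈ 8.389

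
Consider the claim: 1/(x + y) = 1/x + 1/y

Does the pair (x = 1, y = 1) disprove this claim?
Yes

Substituting x = 1, y = 1:
LHS = 1/(1 + 1) = 1/2
RHS = 1/1 + 1/1 = 2

Since LHS ≠ RHS, this pair disproves the claim.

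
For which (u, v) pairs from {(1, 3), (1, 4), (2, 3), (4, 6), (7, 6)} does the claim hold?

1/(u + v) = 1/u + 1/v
Testing each pair:
(1, 3): LHS = 1/4, RHS = 4/3 → fails
(1, 4): LHS = 1/5, RHS = 5/4 → fails
(2, 3): LHS = 1/5, RHS = 5/6 → fails
(4, 6): LHS = 1/10, RHS = 5/12 → fails
(7, 6): LHS = 1/13, RHS = 13/42 → fails

No pair satisfies the claim.

Answer: None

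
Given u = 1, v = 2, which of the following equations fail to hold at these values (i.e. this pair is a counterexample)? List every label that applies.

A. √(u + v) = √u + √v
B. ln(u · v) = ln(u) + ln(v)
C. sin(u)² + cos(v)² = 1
A, C

Evaluating each claim at the given values:
A. LHS = √(3) ≈ 1.732, RHS = 1 + √(2) ≈ 2.414 → fails here (LHS ≠ RHS)
B. LHS = ln(2) ≈ 0.6931, RHS = ln(2) ≈ 0.6931 → holds here (LHS = RHS)
C. LHS = cos(2)² + sin(1)² ≈ 0.8813, RHS = 1 → fails here (LHS ≠ RHS)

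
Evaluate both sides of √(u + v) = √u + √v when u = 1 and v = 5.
LHS = √(1 + 5) = √(6) ≈ 2.449
RHS = √1 + √5 = 1 + √(5) ≈ 3.236

LHS ≠ RHS (they differ by about 0.7866), so the equation does not hold here.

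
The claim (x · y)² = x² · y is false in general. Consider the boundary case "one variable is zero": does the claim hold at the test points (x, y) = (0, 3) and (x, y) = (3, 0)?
At (0, 3): LHS = 0, RHS = 0 → equal
At (3, 0): LHS = 0, RHS = 0 → equal

So the claim does hold at both of these boundary points, even though it is not an identity.

Answer: Yes, holds at both test points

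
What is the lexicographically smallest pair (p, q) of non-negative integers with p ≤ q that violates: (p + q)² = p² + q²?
(p, q) = (1, 1)

Substituting (1, 1) into the claim:
LHS = (1 + 1)² = 4
RHS = 1² + 1² = 2

Since LHS ≠ RHS, this pair disproves the claim, and no lexicographically smaller pair (p ≤ q, non-negative integers) does.

For instance (4, 7) is also a counterexample (LHS = 121, RHS = 65), but it's lexicographically larger.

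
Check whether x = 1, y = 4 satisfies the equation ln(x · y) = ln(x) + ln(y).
Holds

Substituting x = 1, y = 4:

LHS = ln(1 · 4) = ln(4) ≈ 1.386
RHS = ln(1) + ln(4) = ln(4) ≈ 1.386

LHS = RHS, so the equation holds at this point.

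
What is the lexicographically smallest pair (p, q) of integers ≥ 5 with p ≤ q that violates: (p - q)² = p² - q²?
Substituting (5, 6) into the claim:
LHS = (5 - 6)² = 1
RHS = 5² - 6² = -11

Since LHS ≠ RHS, this pair disproves the claim, and no lexicographically smaller pair (p ≤ q, integers ≥ 5) does.

For instance (9, 10) is also a counterexample (LHS = 1, RHS = -19), but it's lexicographically larger.

Answer: (p, q) = (5, 6)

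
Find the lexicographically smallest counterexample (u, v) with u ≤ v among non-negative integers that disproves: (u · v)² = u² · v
(u, v) = (1, 2)

At (0, 0): both sides equal 0, so it holds there.
At (1, 1): both sides equal 1, so it holds there.

Substituting (1, 2) into the claim:
LHS = (1 · 2)² = 4
RHS = 1² · 2 = 2

Since LHS ≠ RHS, this pair disproves the claim, and no lexicographically smaller pair (u ≤ v, non-negative integers) does.

For instance (3, 6) is also a counterexample (LHS = 324, RHS = 54), but it's lexicographically larger.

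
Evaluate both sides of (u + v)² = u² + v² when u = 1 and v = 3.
LHS = (1 + 3)² = 16
RHS = 1² + 3² = 10

LHS ≠ RHS, so the equation does not hold here.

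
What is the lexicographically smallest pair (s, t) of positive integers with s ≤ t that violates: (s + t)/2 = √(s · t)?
(s, t) = (1, 2)

At (1, 1): both sides equal 1, so it holds there.

Substituting (1, 2) into the claim:
LHS = (1 + 2)/2 = 3/2
RHS = √(1 · 2) = √(2) ≈ 1.414

Since LHS ≠ RHS, this pair disproves the claim, and no lexicographically smaller pair (s ≤ t, positive integers) does.

For instance (4, 7) is also a counterexample (LHS = 11/2, RHS = 2·√(7) ≈ 5.292), but it's lexicographically larger.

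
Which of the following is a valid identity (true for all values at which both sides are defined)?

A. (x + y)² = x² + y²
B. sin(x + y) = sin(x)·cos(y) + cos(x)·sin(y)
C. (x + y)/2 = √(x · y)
A: fails at (1, 1) — LHS = 4, RHS = 2.
B: holds — e.g. at (2, 7), both sides equal sin(9) ≈ 0.4121.
C: fails at (3, 5) — LHS = 4, RHS = √(15) ≈ 3.873.

Answer: B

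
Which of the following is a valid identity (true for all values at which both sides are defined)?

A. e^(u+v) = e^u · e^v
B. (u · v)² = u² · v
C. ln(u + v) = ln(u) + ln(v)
A

A: holds — e.g. at (3, 3), both sides equal e^6 ≈ 403.4.
B: fails at (1, 3) — LHS = 9, RHS = 3.
C: fails at (1, 3) — LHS = ln(4) ≈ 1.386, RHS = ln(3) ≈ 1.099.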